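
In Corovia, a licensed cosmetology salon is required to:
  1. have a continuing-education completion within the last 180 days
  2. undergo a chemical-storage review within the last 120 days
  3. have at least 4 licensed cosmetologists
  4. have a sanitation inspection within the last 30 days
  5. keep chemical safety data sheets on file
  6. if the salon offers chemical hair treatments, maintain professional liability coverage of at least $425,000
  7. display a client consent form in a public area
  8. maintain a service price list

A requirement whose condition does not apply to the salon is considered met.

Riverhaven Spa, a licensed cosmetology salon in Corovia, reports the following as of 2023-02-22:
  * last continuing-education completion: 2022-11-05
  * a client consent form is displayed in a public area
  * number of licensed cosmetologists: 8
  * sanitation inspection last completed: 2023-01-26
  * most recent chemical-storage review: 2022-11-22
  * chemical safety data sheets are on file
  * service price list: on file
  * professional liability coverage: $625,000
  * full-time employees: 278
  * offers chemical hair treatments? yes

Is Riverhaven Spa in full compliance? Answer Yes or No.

1. continuing-education completion 109 days ago vs limit 180 → met
2. chemical-storage review 92 days ago vs limit 120 → met
3. licensed cosmetologists 8 ≥ 4 → met
4. sanitation inspection 27 days ago vs limit 30 → met
5. chemical safety data sheets present → met
6. condition 'offers chemical hair treatments' holds; professional liability coverage $625,000 ≥ $425,000 → met
7. client consent form present → met
8. service price list present → met
All met.

Yes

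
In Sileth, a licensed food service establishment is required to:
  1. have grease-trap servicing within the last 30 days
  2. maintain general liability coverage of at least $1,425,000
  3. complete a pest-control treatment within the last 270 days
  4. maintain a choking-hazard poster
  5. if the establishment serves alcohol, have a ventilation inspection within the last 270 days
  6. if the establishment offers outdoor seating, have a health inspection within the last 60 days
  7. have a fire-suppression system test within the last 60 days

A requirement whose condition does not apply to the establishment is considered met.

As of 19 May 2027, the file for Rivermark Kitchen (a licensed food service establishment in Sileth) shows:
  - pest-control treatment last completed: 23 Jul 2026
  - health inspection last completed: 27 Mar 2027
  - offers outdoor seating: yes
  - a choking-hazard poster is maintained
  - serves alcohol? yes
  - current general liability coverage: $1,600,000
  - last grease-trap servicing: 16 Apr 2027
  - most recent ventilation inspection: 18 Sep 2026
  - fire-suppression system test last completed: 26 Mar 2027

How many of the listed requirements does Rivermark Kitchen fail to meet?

1. grease-trap servicing 33 days ago vs limit 30 → not met
2. general liability coverage $1,600,000 ≥ $1,425,000 → met
3. pest-control treatment 300 days ago vs limit 270 → not met
4. choking-hazard poster present → met
5. condition 'serves alcohol' holds; ventilation inspection 243 days ago vs limit 270 → met
6. condition 'offers outdoor seating' holds; health inspection 53 days ago vs limit 60 → met
7. fire-suppression system test 54 days ago vs limit 60 → met
Not met: 2 of 7

2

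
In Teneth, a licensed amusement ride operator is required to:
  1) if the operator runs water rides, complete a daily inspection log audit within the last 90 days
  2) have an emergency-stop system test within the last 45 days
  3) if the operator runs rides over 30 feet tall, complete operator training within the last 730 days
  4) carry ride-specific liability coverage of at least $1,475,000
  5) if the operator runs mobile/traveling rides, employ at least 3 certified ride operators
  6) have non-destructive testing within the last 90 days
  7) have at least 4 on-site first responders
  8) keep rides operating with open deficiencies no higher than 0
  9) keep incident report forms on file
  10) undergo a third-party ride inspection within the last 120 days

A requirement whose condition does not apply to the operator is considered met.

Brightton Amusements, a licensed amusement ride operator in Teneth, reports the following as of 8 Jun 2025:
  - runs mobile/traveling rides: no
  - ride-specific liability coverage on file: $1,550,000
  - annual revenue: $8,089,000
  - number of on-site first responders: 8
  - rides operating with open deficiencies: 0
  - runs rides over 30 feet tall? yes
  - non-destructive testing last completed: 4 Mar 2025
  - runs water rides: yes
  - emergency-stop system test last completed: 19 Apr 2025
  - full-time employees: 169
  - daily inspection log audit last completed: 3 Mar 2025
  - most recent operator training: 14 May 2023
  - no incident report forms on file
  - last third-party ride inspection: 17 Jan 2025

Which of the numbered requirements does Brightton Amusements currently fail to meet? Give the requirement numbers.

1. condition 'runs water rides' holds; daily inspection log audit 97 days ago vs limit 90 → not met
2. emergency-stop system test 50 days ago vs limit 45 → not met
3. condition 'runs rides over 30 feet tall' holds; operator training 756 days ago vs limit 730 → not met
4. ride-specific liability coverage $1,550,000 ≥ $1,475,000 → met
5. condition 'runs mobile/traveling rides' does not hold → requirement n/a → met
6. non-destructive testing 96 days ago vs limit 90 → not met
7. on-site first responders 8 ≥ 4 → met
8. rides operating with open deficiencies 0 ≤ 0 → met
9. incident report forms absent → not met
10. third-party ride inspection 142 days ago vs limit 120 → not met
Not met: 1, 2, 3, 6, 9, 10

1, 2, 3, 6, 9, 10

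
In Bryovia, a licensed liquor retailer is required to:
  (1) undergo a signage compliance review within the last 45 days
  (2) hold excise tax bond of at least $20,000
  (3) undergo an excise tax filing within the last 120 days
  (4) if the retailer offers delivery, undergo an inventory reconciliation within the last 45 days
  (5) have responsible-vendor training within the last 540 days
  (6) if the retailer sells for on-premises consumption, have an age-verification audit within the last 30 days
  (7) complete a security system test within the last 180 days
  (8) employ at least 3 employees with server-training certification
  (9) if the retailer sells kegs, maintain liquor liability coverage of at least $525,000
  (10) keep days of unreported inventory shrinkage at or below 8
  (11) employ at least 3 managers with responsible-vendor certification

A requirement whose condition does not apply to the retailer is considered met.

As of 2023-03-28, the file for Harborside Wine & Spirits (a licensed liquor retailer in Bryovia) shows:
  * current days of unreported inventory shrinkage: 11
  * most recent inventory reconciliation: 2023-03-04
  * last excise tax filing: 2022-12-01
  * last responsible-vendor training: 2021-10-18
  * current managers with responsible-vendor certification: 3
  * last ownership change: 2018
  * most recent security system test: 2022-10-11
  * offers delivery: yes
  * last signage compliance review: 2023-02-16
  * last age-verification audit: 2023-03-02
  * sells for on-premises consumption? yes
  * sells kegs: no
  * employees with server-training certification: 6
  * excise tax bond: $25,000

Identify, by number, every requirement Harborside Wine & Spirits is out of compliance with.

10

1. signage compliance review 40 days ago vs limit 45 → met
2. excise tax bond $25,000 ≥ $20,000 → met
3. excise tax filing 117 days ago vs limit 120 → met
4. condition 'offers delivery' holds; inventory reconciliation 24 days ago vs limit 45 → met
5. responsible-vendor training 526 days ago vs limit 540 → met
6. condition 'sells for on-premises consumption' holds; age-verification audit 26 days ago vs limit 30 → met
7. security system test 168 days ago vs limit 180 → met
8. employees with server-training certification 6 ≥ 3 → met
9. condition 'sells kegs' does not hold → requirement n/a → met
10. days of unreported inventory shrinkage 11 > 8 → not met
11. managers with responsible-vendor certification 3 ≥ 3 → met
Not met: 10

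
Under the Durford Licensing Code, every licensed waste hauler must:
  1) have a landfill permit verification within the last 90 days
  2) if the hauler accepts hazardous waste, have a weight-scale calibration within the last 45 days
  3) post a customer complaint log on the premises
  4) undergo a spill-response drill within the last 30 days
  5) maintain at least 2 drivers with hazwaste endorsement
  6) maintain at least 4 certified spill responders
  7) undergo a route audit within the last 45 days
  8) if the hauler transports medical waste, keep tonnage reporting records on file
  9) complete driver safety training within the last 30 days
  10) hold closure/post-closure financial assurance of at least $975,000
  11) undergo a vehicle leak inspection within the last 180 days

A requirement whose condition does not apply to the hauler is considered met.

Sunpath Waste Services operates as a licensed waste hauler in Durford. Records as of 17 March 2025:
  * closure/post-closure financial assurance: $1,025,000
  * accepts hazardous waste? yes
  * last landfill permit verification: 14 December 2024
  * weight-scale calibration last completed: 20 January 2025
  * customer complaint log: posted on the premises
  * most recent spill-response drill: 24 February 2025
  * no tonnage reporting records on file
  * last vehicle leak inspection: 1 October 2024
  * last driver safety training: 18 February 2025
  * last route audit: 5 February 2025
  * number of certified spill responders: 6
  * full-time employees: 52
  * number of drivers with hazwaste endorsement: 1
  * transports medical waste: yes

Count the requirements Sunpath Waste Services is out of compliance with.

4

1. landfill permit verification 93 days ago vs limit 90 → not met
2. condition 'accepts hazardous waste' holds; weight-scale calibration 56 days ago vs limit 45 → not met
3. customer complaint log present → met
4. spill-response drill 21 days ago vs limit 30 → met
5. drivers with hazwaste endorsement 1 < 2 → not met
6. certified spill responders 6 ≥ 4 → met
7. route audit 40 days ago vs limit 45 → met
8. condition 'transports medical waste' holds; tonnage reporting records absent → not met
9. driver safety training 27 days ago vs limit 30 → met
10. closure/post-closure financial assurance $1,025,000 ≥ $975,000 → met
11. vehicle leak inspection 167 days ago vs limit 180 → met
Not met: 4 of 11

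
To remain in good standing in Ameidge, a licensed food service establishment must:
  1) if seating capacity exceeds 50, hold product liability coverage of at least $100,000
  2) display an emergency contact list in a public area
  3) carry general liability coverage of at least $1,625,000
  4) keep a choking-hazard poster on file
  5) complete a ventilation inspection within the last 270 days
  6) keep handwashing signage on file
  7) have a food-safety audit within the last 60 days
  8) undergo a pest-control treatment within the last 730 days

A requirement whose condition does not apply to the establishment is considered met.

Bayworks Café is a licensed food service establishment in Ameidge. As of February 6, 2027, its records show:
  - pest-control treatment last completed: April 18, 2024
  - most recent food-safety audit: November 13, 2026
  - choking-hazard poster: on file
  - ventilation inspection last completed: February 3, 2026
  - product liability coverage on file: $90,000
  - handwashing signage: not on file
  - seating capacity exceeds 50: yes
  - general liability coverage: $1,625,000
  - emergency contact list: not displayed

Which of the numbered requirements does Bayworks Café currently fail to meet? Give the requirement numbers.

1, 2, 5, 6, 7, 8

1. condition 'seating capacity exceeds 50' holds; product liability coverage $90,000 < $100,000 → not met
2. emergency contact list absent → not met
3. general liability coverage $1,625,000 ≥ $1,625,000 → met
4. choking-hazard poster present → met
5. ventilation inspection 368 days ago vs limit 270 → not met
6. handwashing signage absent → not met
7. food-safety audit 85 days ago vs limit 60 → not met
8. pest-control treatment 1024 days ago vs limit 730 → not met
Not met: 1, 2, 5, 6, 7, 8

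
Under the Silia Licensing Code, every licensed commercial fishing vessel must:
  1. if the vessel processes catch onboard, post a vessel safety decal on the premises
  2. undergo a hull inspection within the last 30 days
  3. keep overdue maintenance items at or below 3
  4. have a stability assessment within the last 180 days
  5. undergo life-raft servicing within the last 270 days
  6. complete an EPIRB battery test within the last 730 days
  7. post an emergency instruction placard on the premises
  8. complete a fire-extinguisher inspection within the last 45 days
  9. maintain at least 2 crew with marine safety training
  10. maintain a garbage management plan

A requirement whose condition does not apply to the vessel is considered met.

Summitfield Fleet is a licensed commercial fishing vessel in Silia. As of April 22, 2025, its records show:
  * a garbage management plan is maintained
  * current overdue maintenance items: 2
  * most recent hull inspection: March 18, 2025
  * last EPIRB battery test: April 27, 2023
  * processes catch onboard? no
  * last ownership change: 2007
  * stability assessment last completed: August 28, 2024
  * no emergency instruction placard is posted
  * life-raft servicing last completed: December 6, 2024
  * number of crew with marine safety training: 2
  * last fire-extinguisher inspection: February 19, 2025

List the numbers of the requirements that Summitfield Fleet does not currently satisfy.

2, 4, 7, 8

1. condition 'processes catch onboard' does not hold → requirement n/a → met
2. hull inspection 35 days ago vs limit 30 → not met
3. overdue maintenance items 2 ≤ 3 → met
4. stability assessment 237 days ago vs limit 180 → not met
5. life-raft servicing 137 days ago vs limit 270 → met
6. EPIRB battery test 726 days ago vs limit 730 → met
7. emergency instruction placard absent → not met
8. fire-extinguisher inspection 62 days ago vs limit 45 → not met
9. crew with marine safety training 2 ≥ 2 → met
10. garbage management plan present → met
Not met: 2, 4, 7, 8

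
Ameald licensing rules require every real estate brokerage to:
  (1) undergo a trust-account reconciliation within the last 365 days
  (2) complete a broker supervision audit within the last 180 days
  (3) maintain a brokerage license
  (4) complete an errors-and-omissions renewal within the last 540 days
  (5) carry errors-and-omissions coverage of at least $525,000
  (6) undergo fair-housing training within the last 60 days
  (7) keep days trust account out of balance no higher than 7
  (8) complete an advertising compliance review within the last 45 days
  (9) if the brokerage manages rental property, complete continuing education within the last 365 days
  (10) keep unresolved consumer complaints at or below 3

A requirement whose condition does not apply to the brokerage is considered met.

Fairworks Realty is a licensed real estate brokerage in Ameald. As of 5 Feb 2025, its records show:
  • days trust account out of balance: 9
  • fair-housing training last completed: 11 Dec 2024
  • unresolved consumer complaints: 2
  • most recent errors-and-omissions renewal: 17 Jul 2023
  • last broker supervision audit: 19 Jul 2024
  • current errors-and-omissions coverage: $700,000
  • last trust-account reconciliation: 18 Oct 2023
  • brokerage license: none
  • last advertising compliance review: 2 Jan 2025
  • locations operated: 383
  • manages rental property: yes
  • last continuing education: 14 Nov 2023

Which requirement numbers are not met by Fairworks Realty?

1, 2, 3, 4, 7, 9

1. trust-account reconciliation 476 days ago vs limit 365 → not met
2. broker supervision audit 201 days ago vs limit 180 → not met
3. brokerage license absent → not met
4. errors-and-omissions renewal 569 days ago vs limit 540 → not met
5. errors-and-omissions coverage $700,000 ≥ $525,000 → met
6. fair-housing training 56 days ago vs limit 60 → met
7. days trust account out of balance 9 > 7 → not met
8. advertising compliance review 34 days ago vs limit 45 → met
9. condition 'manages rental property' holds; continuing education 449 days ago vs limit 365 → not met
10. unresolved consumer complaints 2 ≤ 3 → met
Not met: 1, 2, 3, 4, 7, 9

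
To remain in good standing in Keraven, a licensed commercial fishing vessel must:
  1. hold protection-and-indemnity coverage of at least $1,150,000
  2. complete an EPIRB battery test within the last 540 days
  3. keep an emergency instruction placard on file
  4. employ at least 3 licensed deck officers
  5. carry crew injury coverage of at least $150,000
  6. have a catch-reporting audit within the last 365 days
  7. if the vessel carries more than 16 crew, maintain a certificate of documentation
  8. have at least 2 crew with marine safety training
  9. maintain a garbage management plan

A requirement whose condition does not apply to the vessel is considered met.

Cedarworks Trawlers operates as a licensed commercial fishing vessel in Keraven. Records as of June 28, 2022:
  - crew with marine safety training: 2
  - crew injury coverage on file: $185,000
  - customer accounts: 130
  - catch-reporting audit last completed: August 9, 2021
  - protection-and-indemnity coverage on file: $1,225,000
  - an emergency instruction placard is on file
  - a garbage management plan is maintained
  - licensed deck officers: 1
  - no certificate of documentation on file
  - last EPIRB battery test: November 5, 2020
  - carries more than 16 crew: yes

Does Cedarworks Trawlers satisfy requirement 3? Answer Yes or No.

3. emergency instruction placard present → met

Yes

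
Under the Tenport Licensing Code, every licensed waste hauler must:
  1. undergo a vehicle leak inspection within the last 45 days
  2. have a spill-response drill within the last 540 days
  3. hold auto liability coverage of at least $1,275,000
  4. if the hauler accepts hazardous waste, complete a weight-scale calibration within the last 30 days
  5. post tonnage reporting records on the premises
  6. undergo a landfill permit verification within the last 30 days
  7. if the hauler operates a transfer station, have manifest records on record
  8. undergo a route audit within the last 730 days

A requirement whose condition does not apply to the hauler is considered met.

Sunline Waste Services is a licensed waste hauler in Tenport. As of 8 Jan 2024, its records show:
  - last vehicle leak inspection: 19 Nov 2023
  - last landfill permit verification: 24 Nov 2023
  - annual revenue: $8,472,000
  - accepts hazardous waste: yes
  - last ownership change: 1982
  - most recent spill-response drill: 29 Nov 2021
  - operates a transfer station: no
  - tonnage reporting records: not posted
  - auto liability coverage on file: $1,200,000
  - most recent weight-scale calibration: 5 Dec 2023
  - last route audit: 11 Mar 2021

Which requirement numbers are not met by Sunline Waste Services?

1, 2, 3, 4, 5, 6, 8

1. vehicle leak inspection 50 days ago vs limit 45 → not met
2. spill-response drill 770 days ago vs limit 540 → not met
3. auto liability coverage $1,200,000 < $1,275,000 → not met
4. condition 'accepts hazardous waste' holds; weight-scale calibration 34 days ago vs limit 30 → not met
5. tonnage reporting records absent → not met
6. landfill permit verification 45 days ago vs limit 30 → not met
7. condition 'operates a transfer station' does not hold → requirement n/a → met
8. route audit 1033 days ago vs limit 730 → not met
Not met: 1, 2, 3, 4, 5, 6, 8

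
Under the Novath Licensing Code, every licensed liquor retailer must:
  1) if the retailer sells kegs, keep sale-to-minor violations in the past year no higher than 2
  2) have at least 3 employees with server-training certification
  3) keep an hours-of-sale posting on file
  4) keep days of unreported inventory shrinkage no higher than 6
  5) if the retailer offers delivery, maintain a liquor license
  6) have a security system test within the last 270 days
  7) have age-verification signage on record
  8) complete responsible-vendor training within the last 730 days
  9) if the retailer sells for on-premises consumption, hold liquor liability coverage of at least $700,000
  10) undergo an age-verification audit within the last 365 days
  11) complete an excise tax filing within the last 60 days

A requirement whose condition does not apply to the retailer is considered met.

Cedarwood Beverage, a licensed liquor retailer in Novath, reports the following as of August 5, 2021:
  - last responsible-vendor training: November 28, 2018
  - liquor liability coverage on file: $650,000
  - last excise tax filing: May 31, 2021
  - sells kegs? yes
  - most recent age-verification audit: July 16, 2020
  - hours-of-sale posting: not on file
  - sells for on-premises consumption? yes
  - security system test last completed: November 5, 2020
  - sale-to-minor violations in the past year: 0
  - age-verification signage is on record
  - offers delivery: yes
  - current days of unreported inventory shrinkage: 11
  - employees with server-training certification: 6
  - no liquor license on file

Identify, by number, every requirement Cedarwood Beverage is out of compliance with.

1. condition 'sells kegs' holds; sale-to-minor violations in the past year 0 ≤ 2 → met
2. employees with server-training certification 6 ≥ 3 → met
3. hours-of-sale posting absent → not met
4. days of unreported inventory shrinkage 11 > 6 → not met
5. condition 'offers delivery' holds; liquor license absent → not met
6. security system test 273 days ago vs limit 270 → not met
7. age-verification signage present → met
8. responsible-vendor training 981 days ago vs limit 730 → not met
9. condition 'sells for on-premises consumption' holds; liquor liability coverage $650,000 < $700,000 → not met
10. age-verification audit 385 days ago vs limit 365 → not met
11. excise tax filing 66 days ago vs limit 60 → not met
Not met: 3, 4, 5, 6, 8, 9, 10, 11

3, 4, 5, 6, 8, 9, 10, 11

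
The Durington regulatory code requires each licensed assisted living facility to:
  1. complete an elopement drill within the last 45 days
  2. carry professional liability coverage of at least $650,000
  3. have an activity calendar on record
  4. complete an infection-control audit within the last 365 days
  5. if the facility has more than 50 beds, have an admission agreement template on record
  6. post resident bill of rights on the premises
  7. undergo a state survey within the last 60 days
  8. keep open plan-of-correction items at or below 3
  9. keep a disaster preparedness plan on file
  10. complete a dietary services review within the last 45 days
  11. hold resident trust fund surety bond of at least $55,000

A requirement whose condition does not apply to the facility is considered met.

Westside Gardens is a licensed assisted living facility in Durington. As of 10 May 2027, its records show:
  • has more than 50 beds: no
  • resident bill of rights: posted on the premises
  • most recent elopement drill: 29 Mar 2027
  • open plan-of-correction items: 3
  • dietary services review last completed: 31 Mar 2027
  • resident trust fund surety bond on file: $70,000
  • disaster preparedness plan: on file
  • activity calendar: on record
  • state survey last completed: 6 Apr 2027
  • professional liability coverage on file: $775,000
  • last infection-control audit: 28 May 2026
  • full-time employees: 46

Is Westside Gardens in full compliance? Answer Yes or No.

Yes

1. elopement drill 42 days ago vs limit 45 → met
2. professional liability coverage $775,000 ≥ $650,000 → met
3. activity calendar present → met
4. infection-control audit 347 days ago vs limit 365 → met
5. condition 'has more than 50 beds' does not hold → requirement n/a → met
6. resident bill of rights present → met
7. state survey 34 days ago vs limit 60 → met
8. open plan-of-correction items 3 ≤ 3 → met
9. disaster preparedness plan present → met
10. dietary services review 40 days ago vs limit 45 → met
11. resident trust fund surety bond $70,000 ≥ $55,000 → met
All met.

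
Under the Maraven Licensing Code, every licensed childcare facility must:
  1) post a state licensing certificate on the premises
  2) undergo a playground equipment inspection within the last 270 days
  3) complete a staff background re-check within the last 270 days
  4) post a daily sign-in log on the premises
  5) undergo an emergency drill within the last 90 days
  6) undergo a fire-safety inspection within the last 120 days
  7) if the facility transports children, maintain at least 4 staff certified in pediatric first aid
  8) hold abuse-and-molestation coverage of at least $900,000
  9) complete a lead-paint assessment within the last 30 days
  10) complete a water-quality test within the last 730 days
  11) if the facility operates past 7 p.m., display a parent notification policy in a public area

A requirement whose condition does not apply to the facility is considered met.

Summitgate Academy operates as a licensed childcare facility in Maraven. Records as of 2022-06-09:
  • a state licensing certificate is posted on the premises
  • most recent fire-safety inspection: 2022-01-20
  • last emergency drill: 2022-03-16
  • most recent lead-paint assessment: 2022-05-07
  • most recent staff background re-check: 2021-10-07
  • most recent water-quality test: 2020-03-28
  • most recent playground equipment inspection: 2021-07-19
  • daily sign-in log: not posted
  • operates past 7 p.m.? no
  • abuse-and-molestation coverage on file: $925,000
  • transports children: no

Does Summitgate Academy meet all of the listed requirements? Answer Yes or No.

No

1. state licensing certificate present → met
2. playground equipment inspection 325 days ago vs limit 270 → not met
3. staff background re-check 245 days ago vs limit 270 → met
4. daily sign-in log absent → not met
5. emergency drill 85 days ago vs limit 90 → met
6. fire-safety inspection 140 days ago vs limit 120 → not met
7. condition 'transports children' does not hold → requirement n/a → met
8. abuse-and-molestation coverage $925,000 ≥ $900,000 → met
9. lead-paint assessment 33 days ago vs limit 30 → not met
10. water-quality test 803 days ago vs limit 730 → not met
11. condition 'operates past 7 p.m.' does not hold → requirement n/a → met
Not met: 2, 4, 6, 9, 10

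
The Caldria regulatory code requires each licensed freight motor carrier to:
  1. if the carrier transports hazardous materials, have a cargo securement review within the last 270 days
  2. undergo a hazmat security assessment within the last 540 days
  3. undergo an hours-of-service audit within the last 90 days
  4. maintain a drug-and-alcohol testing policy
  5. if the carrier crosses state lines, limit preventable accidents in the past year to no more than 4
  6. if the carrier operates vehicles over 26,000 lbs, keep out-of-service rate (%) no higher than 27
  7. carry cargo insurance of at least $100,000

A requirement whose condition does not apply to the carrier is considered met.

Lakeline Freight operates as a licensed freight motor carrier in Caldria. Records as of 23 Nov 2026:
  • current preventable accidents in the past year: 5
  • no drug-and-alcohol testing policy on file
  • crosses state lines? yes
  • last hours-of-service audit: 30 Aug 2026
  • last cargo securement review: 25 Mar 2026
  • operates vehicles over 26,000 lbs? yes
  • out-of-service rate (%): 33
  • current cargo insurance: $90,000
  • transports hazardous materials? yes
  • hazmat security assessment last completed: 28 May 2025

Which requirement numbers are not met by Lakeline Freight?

2, 4, 5, 6, 7

1. condition 'transports hazardous materials' holds; cargo securement review 243 days ago vs limit 270 → met
2. hazmat security assessment 544 days ago vs limit 540 → not met
3. hours-of-service audit 85 days ago vs limit 90 → met
4. drug-and-alcohol testing policy absent → not met
5. condition 'crosses state lines' holds; preventable accidents in the past year 5 > 4 → not met
6. condition 'operates vehicles over 26,000 lbs' holds; out-of-service rate (%) 33 > 27 → not met
7. cargo insurance $90,000 < $100,000 → not met
Not met: 2, 4, 5, 6, 7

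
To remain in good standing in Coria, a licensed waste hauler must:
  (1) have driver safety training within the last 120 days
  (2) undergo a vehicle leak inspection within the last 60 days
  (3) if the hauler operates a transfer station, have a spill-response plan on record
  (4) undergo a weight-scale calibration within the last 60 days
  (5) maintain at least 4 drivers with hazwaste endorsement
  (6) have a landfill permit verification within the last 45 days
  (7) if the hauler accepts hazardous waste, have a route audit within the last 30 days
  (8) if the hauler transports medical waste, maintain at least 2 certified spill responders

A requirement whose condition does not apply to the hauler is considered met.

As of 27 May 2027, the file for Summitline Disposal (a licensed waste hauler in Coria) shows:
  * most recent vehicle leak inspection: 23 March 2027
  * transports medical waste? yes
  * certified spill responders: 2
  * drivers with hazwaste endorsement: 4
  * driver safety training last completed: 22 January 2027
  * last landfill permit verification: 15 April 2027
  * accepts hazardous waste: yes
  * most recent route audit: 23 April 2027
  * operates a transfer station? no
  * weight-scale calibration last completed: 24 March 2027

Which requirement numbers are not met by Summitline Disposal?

1. driver safety training 125 days ago vs limit 120 → not met
2. vehicle leak inspection 65 days ago vs limit 60 → not met
3. condition 'operates a transfer station' does not hold → requirement n/a → met
4. weight-scale calibration 64 days ago vs limit 60 → not met
5. drivers with hazwaste endorsement 4 ≥ 4 → met
6. landfill permit verification 42 days ago vs limit 45 → met
7. condition 'accepts hazardous waste' holds; route audit 34 days ago vs limit 30 → not met
8. condition 'transports medical waste' holds; certified spill responders 2 ≥ 2 → met
Not met: 1, 2, 4, 7

1, 2, 4, 7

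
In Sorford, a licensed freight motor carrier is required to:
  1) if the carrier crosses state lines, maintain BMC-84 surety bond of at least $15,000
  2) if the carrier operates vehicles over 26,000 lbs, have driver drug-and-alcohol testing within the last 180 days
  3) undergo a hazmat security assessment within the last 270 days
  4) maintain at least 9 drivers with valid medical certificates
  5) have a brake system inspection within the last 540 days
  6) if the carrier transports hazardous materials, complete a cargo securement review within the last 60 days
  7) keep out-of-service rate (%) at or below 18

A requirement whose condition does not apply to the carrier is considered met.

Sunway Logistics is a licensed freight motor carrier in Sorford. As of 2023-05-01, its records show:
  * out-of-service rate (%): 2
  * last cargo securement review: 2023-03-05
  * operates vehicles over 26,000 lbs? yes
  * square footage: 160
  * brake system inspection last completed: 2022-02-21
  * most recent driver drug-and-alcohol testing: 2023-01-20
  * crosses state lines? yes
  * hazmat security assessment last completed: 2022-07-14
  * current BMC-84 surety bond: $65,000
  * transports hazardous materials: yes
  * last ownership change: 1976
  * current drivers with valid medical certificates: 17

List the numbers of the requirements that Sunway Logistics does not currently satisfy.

3

1. condition 'crosses state lines' holds; BMC-84 surety bond $65,000 ≥ $15,000 → met
2. condition 'operates vehicles over 26,000 lbs' holds; driver drug-and-alcohol testing 101 days ago vs limit 180 → met
3. hazmat security assessment 291 days ago vs limit 270 → not met
4. drivers with valid medical certificates 17 ≥ 9 → met
5. brake system inspection 434 days ago vs limit 540 → met
6. condition 'transports hazardous materials' holds; cargo securement review 57 days ago vs limit 60 → met
7. out-of-service rate (%) 2 ≤ 18 → met
Not met: 3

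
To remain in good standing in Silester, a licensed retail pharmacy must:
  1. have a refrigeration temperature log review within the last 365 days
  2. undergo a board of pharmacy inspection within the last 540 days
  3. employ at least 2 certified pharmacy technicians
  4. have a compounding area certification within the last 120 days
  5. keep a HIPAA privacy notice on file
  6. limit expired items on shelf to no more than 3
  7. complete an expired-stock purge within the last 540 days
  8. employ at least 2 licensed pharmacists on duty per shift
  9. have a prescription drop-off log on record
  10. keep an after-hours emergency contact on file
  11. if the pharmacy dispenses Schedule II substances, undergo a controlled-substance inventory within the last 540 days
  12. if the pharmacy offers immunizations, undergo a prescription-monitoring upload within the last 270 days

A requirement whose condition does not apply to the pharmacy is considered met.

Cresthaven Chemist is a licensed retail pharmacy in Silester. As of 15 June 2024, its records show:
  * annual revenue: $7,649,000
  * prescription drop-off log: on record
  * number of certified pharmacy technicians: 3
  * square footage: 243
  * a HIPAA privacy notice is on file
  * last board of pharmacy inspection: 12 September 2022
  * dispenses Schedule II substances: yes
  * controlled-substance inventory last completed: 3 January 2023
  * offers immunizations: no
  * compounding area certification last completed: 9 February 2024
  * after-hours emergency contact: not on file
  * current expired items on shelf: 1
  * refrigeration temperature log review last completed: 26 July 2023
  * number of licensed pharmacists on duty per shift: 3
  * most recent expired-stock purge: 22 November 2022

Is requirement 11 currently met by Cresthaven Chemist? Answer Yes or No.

Yes

11. condition 'dispenses Schedule II substances' holds; controlled-substance inventory 529 days ago vs limit 540 → met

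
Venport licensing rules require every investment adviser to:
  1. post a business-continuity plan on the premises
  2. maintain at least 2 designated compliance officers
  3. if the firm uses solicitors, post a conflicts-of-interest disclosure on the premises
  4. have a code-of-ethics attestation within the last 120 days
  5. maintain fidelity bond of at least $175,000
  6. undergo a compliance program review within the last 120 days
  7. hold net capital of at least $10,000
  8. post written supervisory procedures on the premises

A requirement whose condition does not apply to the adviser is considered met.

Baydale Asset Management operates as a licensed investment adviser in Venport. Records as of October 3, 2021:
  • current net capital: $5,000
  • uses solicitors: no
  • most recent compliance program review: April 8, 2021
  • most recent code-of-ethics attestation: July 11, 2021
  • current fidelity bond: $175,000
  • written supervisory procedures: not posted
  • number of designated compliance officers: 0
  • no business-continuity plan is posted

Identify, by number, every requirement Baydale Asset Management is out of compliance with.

1. business-continuity plan absent → not met
2. designated compliance officers 0 < 2 → not met
3. condition 'uses solicitors' does not hold → requirement n/a → met
4. code-of-ethics attestation 84 days ago vs limit 120 → met
5. fidelity bond $175,000 ≥ $175,000 → met
6. compliance program review 178 days ago vs limit 120 → not met
7. net capital $5,000 < $10,000 → not met
8. written supervisory procedures absent → not met
Not met: 1, 2, 6, 7, 8

1, 2, 6, 7, 8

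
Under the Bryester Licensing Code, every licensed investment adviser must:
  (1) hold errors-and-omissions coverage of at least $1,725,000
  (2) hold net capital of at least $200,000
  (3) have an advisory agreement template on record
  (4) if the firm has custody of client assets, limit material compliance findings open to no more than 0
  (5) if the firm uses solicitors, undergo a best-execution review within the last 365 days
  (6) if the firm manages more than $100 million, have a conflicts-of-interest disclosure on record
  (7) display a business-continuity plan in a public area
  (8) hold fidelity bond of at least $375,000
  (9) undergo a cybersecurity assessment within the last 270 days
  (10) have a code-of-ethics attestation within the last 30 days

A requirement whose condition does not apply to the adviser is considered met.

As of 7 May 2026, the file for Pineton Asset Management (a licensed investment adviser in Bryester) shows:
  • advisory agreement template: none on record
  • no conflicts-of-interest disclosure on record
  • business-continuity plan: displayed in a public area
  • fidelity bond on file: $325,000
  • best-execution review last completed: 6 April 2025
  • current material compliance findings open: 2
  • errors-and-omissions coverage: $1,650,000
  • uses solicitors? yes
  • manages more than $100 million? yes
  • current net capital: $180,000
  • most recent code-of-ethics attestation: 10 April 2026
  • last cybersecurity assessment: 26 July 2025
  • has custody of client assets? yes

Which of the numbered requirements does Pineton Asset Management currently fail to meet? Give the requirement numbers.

1. errors-and-omissions coverage $1,650,000 < $1,725,000 → not met
2. net capital $180,000 < $200,000 → not met
3. advisory agreement template absent → not met
4. condition 'has custody of client assets' holds; material compliance findings open 2 > 0 → not met
5. condition 'uses solicitors' holds; best-execution review 396 days ago vs limit 365 → not met
6. condition 'manages more than $100 million' holds; conflicts-of-interest disclosure absent → not met
7. business-continuity plan present → met
8. fidelity bond $325,000 < $375,000 → not met
9. cybersecurity assessment 285 days ago vs limit 270 → not met
10. code-of-ethics attestation 27 days ago vs limit 30 → met
Not met: 1, 2, 3, 4, 5, 6, 8, 9

1, 2, 3, 4, 5, 6, 8, 9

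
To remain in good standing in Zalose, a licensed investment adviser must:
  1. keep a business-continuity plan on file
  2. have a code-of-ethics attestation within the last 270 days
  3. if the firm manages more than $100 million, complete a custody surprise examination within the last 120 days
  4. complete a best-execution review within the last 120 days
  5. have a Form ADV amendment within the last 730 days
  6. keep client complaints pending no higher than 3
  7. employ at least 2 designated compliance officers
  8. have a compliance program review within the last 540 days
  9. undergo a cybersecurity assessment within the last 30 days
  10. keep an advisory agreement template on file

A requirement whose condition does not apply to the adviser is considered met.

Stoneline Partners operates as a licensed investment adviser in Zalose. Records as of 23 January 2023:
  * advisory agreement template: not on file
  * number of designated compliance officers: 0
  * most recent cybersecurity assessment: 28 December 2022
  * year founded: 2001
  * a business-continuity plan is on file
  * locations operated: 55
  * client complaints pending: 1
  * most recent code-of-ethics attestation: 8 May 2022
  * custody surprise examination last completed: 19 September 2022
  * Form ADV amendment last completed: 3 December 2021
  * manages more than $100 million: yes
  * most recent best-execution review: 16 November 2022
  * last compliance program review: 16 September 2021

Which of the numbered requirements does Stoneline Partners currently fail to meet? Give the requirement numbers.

1. business-continuity plan present → met
2. code-of-ethics attestation 260 days ago vs limit 270 → met
3. condition 'manages more than $100 million' holds; custody surprise examination 126 days ago vs limit 120 → not met
4. best-execution review 68 days ago vs limit 120 → met
5. Form ADV amendment 416 days ago vs limit 730 → met
6. client complaints pending 1 ≤ 3 → met
7. designated compliance officers 0 < 2 → not met
8. compliance program review 494 days ago vs limit 540 → met
9. cybersecurity assessment 26 days ago vs limit 30 → met
10. advisory agreement template absent → not met
Not met: 3, 7, 10

3, 7, 10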